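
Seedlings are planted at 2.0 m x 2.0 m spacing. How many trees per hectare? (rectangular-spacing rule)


Formula: TPH = 10000 m^2/ha / (spacing_x * spacing_y)
Area per tree = 2.0 m * 2.0 m = 4.0 m^2
TPH = 10000 / 4.0 = 2500 trees/ha

2500


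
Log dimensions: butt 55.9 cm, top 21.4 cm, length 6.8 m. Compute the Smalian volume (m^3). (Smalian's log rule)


Smalian: V = (A1 + A2)/2 * L,  A = pi*(D/200)^2
A1 = pi*(55.9/200)^2 = 0.245422 m^2
A2 = pi*(21.4/200)^2 = 0.035968 m^2
V = (0.245422+0.035968)/2*6.8 = 0.9567 m^3

0.9567


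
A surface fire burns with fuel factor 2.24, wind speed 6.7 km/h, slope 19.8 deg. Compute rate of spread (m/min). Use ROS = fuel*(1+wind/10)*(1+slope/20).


Formula: ROS = fuel * (1 + wind/10) * (1 + slope/20)
Wind factor = 1 + 6.7/10 = 1.67
Slope factor = 1 + 19.8/20 = 1.99
ROS = 2.24 * 1.67 * 1.99 = 7.44 m/min

7.44


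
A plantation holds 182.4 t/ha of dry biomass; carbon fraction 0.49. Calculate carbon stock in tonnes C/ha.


Formula: Carbon Stock = Biomass * Carbon Fraction
C = 182.4 t/ha * 0.49
C = 89.4 t C/ha

89.4


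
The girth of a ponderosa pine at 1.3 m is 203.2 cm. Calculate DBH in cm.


Formula: DBH = C / pi
DBH = 203.2 / pi
pi = 3.14159...
DBH = 64.7 cm

64.7


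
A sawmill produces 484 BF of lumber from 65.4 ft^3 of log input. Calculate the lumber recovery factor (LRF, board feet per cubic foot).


Formula: LRF = Lumber Output (BF) / Log Input (ft^3)
LRF = 484 BF / 65.4 ft^3
LRF = 7.4 BF/ft^3

7.4


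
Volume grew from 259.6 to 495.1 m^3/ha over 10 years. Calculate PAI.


Formula: PAI = (V_T2 - V_T1) / (T2 - T1)
Volume increment = 495.1 - 259.6 = 235.5 m^3/ha
PAI = 235.5 / 10 = 23.55 m^3/ha/year

23.55


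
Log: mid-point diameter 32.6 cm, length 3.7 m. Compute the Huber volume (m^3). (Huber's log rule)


Huber: V = Am * L,  Am = pi*(Dm/200)^2
Am = pi*(32.6/200)^2 = 0.083469 m^2
V = 0.083469*3.7 = 0.3088 m^3

0.3088


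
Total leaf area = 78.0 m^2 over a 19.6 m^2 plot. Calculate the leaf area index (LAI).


Formula: LAI = total leaf area / ground area  (dimensionless)
LAI = 78.0 m^2 / 19.6 m^2
LAI = 3.98

3.98


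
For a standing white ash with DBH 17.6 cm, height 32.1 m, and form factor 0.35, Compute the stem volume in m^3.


Formula: V = pi * (DBH/200)^2 * H * ff
Radius = DBH/200 = 17.6/200 = 0.088 m
Radius^2 = 0.088^2 = 0.007744 m^2
V = pi * 0.007744 * 32.1 * 0.35
V = 0.273 m^3

0.273


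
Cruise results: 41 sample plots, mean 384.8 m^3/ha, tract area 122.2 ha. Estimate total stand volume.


Formula: Total Volume = Mean Volume per ha * Total Area
Total Volume = 384.8 m^3/ha * 122.2 ha
Total Volume = 47023 m^3

47023


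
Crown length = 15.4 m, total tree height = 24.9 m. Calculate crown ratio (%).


Formula: Crown Ratio = (Crown Length / Total Height) * 100
CR = (15.4 m / 24.9 m) * 100
CR = 0.6185 * 100 = 61.8%

61.8


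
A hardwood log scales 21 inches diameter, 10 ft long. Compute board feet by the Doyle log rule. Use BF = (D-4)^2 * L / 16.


Doyle: BF = (D - 4)^2 * L / 16
Adjusted diameter = 21 - 4 = 17 in
(D-4)^2 = 17^2 = 289
BF = 289 * 10 / 16 = 181 BF

181


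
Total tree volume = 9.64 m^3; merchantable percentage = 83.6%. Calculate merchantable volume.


Formula: MV = V_total * (merchantable_pct / 100)
Merchantable fraction = 83.6% / 100 = 0.836
MV = 9.64 m^3 * 0.836 = 8.059 m^3

8.059


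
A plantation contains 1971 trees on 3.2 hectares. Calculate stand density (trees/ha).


Formula: Stand Density = N_trees / Area_ha
Density = 1971 trees / 3.2 ha
Density = 616 trees/ha

616


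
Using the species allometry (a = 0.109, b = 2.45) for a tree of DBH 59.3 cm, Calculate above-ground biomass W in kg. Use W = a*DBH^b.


Formula: W = a * DBH^b  (allometric power law)
DBH^b = 59.3^2.45 = 22079.2338
W = 0.109 * 22079.2338 = 2406.6 kg

2406.6


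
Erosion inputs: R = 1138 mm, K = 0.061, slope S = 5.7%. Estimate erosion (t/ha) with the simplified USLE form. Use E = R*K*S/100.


Formula: E = R * K * S / 100  (simplified USLE)
R * K = 1138 * 0.061 = 69.418
E = 69.418 * 5.7 / 100 = 3.96 t/ha

3.96


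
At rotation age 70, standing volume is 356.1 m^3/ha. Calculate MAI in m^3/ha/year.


Formula: MAI = Total Volume / Stand Age
MAI = 356.1 m^3/ha / 70 years
MAI = 5.09 m^3/ha/year

5.09


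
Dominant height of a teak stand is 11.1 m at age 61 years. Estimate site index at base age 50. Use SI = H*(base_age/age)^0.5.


Formula: SI = H_dom * (base_age / age)^0.5
Age ratio = 50 / 61 = 0.81967
sqrt(age_ratio) = 0.90536
SI = 11.1 * 0.90536 = 10.0 m

10.0


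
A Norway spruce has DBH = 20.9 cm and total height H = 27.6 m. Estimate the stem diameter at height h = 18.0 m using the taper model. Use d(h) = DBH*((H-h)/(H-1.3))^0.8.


Taper: d(h) = DBH * ((H - h) / (H - 1.3))^0.8
Numerator = H - h = 27.6 - 18.0 = 9.6 m
Denominator = H - 1.3 = 27.6 - 1.3 = 26.3 m
Ratio = 9.6 / 26.3 = 0.36502
d = 20.9 * 0.36502^0.8 = 9.3 cm

9.3


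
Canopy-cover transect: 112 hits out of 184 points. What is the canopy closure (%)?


Formula: Canopy closure = covered points / total points * 100
Closure = 112 / 184 * 100
Closure = 0.6087 * 100 = 60.9%

60.9


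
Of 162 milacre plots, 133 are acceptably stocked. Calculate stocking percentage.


Formula: Stocking % = stocked plots / total plots * 100
Stocking = 133 / 162 * 100
Stocking = 0.821 * 100 = 82.1%

82.1


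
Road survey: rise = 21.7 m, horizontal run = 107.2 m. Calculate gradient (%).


Formula: Gradient = rise / run * 100
Gradient = 21.7 / 107.2 * 100 = 20.2%

20.2


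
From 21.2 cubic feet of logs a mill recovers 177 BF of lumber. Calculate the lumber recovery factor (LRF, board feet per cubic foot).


Formula: LRF = Lumber Output (BF) / Log Input (ft^3)
LRF = 177 BF / 21.2 ft^3
LRF = 8.35 BF/ft^3

8.35


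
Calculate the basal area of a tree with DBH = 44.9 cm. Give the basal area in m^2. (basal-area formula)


Formula: BA = pi * (DBH/2)^2 / 10000  (cm^2 to m^2)
Radius = DBH/2 = 44.9/2 = 22.45 cm
BA = pi * 22.45^2 / 10000
   = 1583.3706 cm^2 / 10000
   = 0.1583 m^2

0.1583


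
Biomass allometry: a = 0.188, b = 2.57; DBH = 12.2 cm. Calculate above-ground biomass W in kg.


Formula: W = a * DBH^b  (allometric power law)
DBH^b = 12.2^2.57 = 619.3623
W = 0.188 * 619.3623 = 116.4 kg

116.4


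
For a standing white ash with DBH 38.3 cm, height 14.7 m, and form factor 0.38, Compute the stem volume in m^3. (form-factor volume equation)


Formula: V = pi * (DBH/200)^2 * H * ff
Radius = DBH/200 = 38.3/200 = 0.1915 m
Radius^2 = 0.1915^2 = 0.03667225 m^2
V = pi * 0.03667225 * 14.7 * 0.38
V = 0.644 m^3

0.644


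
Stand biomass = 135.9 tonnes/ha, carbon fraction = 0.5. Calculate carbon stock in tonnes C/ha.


Formula: Carbon Stock = Biomass * Carbon Fraction
C = 135.9 t/ha * 0.5
C = 68.0 t C/ha

68.0


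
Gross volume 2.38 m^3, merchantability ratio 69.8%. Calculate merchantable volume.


Formula: MV = V_total * (merchantable_pct / 100)
Merchantable fraction = 69.8% / 100 = 0.698
MV = 2.38 m^3 * 0.698 = 1.661 m^3

1.661


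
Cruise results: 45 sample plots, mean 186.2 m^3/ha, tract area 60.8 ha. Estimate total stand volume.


Formula: Total Volume = Mean Volume per ha * Total Area
Total Volume = 186.2 m^3/ha * 60.8 ha
Total Volume = 11321 m^3

11321


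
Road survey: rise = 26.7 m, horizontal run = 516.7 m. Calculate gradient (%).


Formula: Gradient = rise / run * 100
Gradient = 26.7 / 516.7 * 100 = 5.2%

5.2


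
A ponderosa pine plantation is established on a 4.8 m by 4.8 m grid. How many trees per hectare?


Formula: TPH = 10000 m^2/ha / (spacing_x * spacing_y)
Area per tree = 4.8 m * 4.8 m = 23.04 m^2
TPH = 10000 / 23.04 = 434 trees/ha

434


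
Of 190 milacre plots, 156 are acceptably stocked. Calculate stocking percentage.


Formula: Stocking % = stocked plots / total plots * 100
Stocking = 156 / 190 * 100
Stocking = 0.8211 * 100 = 82.1%

82.1


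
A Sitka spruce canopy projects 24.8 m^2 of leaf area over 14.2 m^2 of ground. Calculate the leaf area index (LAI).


Formula: LAI = total leaf area / ground area  (dimensionless)
LAI = 24.8 m^2 / 14.2 m^2
LAI = 1.75

1.75


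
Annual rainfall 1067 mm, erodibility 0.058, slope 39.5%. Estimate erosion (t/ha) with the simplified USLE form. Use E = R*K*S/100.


Formula: E = R * K * S / 100  (simplified USLE)
R * K = 1067 * 0.058 = 61.886
E = 61.886 * 39.5 / 100 = 24.44 t/ha

24.44


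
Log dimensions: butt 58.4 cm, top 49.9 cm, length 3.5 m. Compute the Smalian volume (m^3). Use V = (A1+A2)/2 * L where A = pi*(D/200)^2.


Smalian: V = (A1 + A2)/2 * L,  A = pi*(D/200)^2
A1 = pi*(58.4/200)^2 = 0.267865 m^2
A2 = pi*(49.9/200)^2 = 0.195565 m^2
V = (0.267865+0.195565)/2*3.5 = 0.811 m^3

0.811


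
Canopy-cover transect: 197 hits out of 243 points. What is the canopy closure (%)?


Formula: Canopy closure = covered points / total points * 100
Closure = 197 / 243 * 100
Closure = 0.8107 * 100 = 81.1%

81.1


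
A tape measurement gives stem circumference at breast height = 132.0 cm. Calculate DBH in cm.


Formula: DBH = C / pi
DBH = 132.0 / pi
pi = 3.14159...
DBH = 42.0 cm

42.0


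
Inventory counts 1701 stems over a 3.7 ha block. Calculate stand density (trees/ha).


Formula: Stand Density = N_trees / Area_ha
Density = 1701 trees / 3.7 ha
Density = 460 trees/ha

460


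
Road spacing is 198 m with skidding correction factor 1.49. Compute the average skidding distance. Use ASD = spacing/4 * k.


Formula: ASD = (spacing / 4) * correction
Uncorrected distance = spacing / 4 = 198 / 4 = 49.5 m
ASD = 49.5 * 1.49 = 74 m

74


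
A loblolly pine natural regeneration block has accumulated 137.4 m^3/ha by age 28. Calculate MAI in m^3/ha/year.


Formula: MAI = Total Volume / Stand Age
MAI = 137.4 m^3/ha / 28 years
MAI = 4.91 m^3/ha/year

4.91


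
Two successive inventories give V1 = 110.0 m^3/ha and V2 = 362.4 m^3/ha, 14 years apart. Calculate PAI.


Formula: PAI = (V_T2 - V_T1) / (T2 - T1)
Volume increment = 362.4 - 110.0 = 252.4 m^3/ha
PAI = 252.4 / 14 = 18.03 m^3/ha/year

18.03


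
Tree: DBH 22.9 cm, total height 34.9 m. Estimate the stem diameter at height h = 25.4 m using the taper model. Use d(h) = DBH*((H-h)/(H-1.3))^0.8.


Taper: d(h) = DBH * ((H - h) / (H - 1.3))^0.8
Numerator = H - h = 34.9 - 25.4 = 9.5 m
Denominator = H - 1.3 = 34.9 - 1.3 = 33.6 m
Ratio = 9.5 / 33.6 = 0.28274
d = 22.9 * 0.28274^0.8 = 8.3 cm

8.3


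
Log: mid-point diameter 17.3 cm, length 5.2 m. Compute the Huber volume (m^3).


Huber: V = Am * L,  Am = pi*(Dm/200)^2
Am = pi*(17.3/200)^2 = 0.023506 m^2
V = 0.023506*5.2 = 0.1222 m^3

0.1222


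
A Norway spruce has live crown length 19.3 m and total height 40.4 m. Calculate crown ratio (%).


Formula: Crown Ratio = (Crown Length / Total Height) * 100
CR = (19.3 m / 40.4 m) * 100
CR = 0.4777 * 100 = 47.8%

47.8


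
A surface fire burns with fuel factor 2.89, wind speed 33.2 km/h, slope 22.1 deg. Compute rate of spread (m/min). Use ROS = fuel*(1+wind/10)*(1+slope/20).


Formula: ROS = fuel * (1 + wind/10) * (1 + slope/20)
Wind factor = 1 + 33.2/10 = 4.32
Slope factor = 1 + 22.1/20 = 2.105
ROS = 2.89 * 4.32 * 2.105 = 26.28 m/min

26.28


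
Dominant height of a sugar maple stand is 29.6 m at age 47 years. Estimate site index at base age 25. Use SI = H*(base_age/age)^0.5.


Formula: SI = H_dom * (base_age / age)^0.5
Age ratio = 25 / 47 = 0.53191
sqrt(age_ratio) = 0.72932
SI = 29.6 * 0.72932 = 21.6 m

21.6


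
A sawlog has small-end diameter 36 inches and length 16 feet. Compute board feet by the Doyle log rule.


Doyle: BF = (D - 4)^2 * L / 16
Adjusted diameter = 36 - 4 = 32 in
(D-4)^2 = 32^2 = 1024
BF = 1024 * 16 / 16 = 1024 BF

1024


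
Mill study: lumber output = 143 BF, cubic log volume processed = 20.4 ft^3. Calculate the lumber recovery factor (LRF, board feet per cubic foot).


Formula: LRF = Lumber Output (BF) / Log Input (ft^3)
LRF = 143 BF / 20.4 ft^3
LRF = 7.01 BF/ft^3

7.01


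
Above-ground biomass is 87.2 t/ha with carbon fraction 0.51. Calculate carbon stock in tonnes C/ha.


Formula: Carbon Stock = Biomass * Carbon Fraction
C = 87.2 t/ha * 0.51
C = 44.5 t C/ha

44.5


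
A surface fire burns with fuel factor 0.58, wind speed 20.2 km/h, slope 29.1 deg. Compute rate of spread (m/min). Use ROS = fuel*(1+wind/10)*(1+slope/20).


Formula: ROS = fuel * (1 + wind/10) * (1 + slope/20)
Wind factor = 1 + 20.2/10 = 3.02
Slope factor = 1 + 29.1/20 = 2.455
ROS = 0.58 * 3.02 * 2.455 = 4.3 m/min

4.3


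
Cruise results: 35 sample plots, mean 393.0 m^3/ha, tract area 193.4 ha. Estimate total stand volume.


Formula: Total Volume = Mean Volume per ha * Total Area
Total Volume = 393.0 m^3/ha * 193.4 ha
Total Volume = 76006 m^3

76006


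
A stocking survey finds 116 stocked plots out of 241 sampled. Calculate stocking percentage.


Formula: Stocking % = stocked plots / total plots * 100
Stocking = 116 / 241 * 100
Stocking = 0.4813 * 100 = 48.1%

48.1


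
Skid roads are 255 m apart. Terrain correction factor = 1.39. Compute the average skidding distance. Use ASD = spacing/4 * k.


Formula: ASD = (spacing / 4) * correction
Uncorrected distance = spacing / 4 = 255 / 4 = 63.75 m
ASD = 63.75 * 1.39 = 89 m

89


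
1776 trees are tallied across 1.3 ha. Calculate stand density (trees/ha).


Formula: Stand Density = N_trees / Area_ha
Density = 1776 trees / 1.3 ha
Density = 1366 trees/ha

1366


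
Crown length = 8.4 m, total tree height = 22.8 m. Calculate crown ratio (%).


Formula: Crown Ratio = (Crown Length / Total Height) * 100
CR = (8.4 m / 22.8 m) * 100
CR = 0.3684 * 100 = 36.8%

36.8


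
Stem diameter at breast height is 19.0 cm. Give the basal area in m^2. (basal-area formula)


Formula: BA = pi * (DBH/2)^2 / 10000  (cm^2 to m^2)
Radius = DBH/2 = 19.0/2 = 9.5 cm
BA = pi * 9.5^2 / 10000
   = 283.5287 cm^2 / 10000
   = 0.0284 m^2

0.0284


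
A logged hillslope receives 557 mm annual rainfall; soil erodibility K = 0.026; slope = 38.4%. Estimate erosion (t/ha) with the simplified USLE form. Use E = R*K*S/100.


Formula: E = R * K * S / 100  (simplified USLE)
R * K = 557 * 0.026 = 14.482
E = 14.482 * 38.4 / 100 = 5.56 t/ha

5.56


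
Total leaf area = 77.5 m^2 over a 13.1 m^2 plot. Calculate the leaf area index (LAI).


Formula: LAI = total leaf area / ground area  (dimensionless)
LAI = 77.5 m^2 / 13.1 m^2
LAI = 5.92

5.92


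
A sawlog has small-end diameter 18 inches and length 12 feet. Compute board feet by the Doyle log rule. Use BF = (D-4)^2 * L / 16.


Doyle: BF = (D - 4)^2 * L / 16
Adjusted diameter = 18 - 4 = 14 in
(D-4)^2 = 14^2 = 196
BF = 196 * 12 / 16 = 147 BF

147


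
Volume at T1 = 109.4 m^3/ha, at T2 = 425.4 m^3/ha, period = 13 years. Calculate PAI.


Formula: PAI = (V_T2 - V_T1) / (T2 - T1)
Volume increment = 425.4 - 109.4 = 316.0 m^3/ha
PAI = 316.0 / 13 = 24.31 m^3/ha/year

24.31


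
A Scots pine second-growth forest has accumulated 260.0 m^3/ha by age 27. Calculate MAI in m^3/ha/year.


Formula: MAI = Total Volume / Stand Age
MAI = 260.0 m^3/ha / 27 years
MAI = 9.63 m^3/ha/year

9.63


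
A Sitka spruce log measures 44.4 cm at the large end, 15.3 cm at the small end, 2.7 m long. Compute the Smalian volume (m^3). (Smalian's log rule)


Smalian: V = (A1 + A2)/2 * L,  A = pi*(D/200)^2
A1 = pi*(44.4/200)^2 = 0.15483 m^2
A2 = pi*(15.3/200)^2 = 0.018385 m^2
V = (0.15483+0.018385)/2*2.7 = 0.2338 m^3

0.2338


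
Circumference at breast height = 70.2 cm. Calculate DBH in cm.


Formula: DBH = C / pi
DBH = 70.2 / pi
pi = 3.14159...
DBH = 22.3 cm

22.3


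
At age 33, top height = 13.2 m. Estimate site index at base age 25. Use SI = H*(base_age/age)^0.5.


Formula: SI = H_dom * (base_age / age)^0.5
Age ratio = 25 / 33 = 0.75758
sqrt(age_ratio) = 0.87039
SI = 13.2 * 0.87039 = 11.5 m

11.5


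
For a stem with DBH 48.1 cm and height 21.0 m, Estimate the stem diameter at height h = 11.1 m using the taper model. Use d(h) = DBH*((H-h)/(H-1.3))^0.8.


Taper: d(h) = DBH * ((H - h) / (H - 1.3))^0.8
Numerator = H - h = 21.0 - 11.1 = 9.9 m
Denominator = H - 1.3 = 21.0 - 1.3 = 19.7 m
Ratio = 9.9 / 19.7 = 0.50254
d = 48.1 * 0.50254^0.8 = 27.7 cm

27.7


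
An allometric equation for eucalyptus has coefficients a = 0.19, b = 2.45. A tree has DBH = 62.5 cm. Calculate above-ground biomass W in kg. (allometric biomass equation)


Formula: W = a * DBH^b  (allometric power law)
DBH^b = 62.5^2.45 = 25113.4306
W = 0.19 * 25113.4306 = 4771.6 kg

4771.6


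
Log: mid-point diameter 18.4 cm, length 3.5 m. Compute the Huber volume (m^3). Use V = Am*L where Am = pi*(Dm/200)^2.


Huber: V = Am * L,  Am = pi*(Dm/200)^2
Am = pi*(18.4/200)^2 = 0.02659 m^2
V = 0.02659*3.5 = 0.0931 m^3

0.0931


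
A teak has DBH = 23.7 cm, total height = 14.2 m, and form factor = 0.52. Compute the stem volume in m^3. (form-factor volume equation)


Formula: V = pi * (DBH/200)^2 * H * ff
Radius = DBH/200 = 23.7/200 = 0.1185 m
Radius^2 = 0.1185^2 = 0.01404225 m^2
V = pi * 0.01404225 * 14.2 * 0.52
V = 0.326 m^3

0.326


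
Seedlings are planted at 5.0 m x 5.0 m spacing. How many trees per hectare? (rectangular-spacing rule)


Formula: TPH = 10000 m^2/ha / (spacing_x * spacing_y)
Area per tree = 5.0 m * 5.0 m = 25.0 m^2
TPH = 10000 / 25.0 = 400 trees/ha

400


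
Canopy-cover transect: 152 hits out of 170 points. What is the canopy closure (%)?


Formula: Canopy closure = covered points / total points * 100
Closure = 152 / 170 * 100
Closure = 0.8941 * 100 = 89.4%

89.4


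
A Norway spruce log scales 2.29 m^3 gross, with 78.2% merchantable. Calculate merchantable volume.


Formula: MV = V_total * (merchantable_pct / 100)
Merchantable fraction = 78.2% / 100 = 0.782
MV = 2.29 m^3 * 0.782 = 1.791 m^3

1.791


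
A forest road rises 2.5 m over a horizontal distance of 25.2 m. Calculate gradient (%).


Formula: Gradient = rise / run * 100
Gradient = 2.5 / 25.2 * 100 = 9.9%

9.9


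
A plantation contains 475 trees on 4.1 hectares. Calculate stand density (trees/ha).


Formula: Stand Density = N_trees / Area_ha
Density = 475 trees / 4.1 ha
Density = 116 trees/ha

116


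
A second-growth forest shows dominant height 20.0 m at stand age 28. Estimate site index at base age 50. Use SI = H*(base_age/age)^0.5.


Formula: SI = H_dom * (base_age / age)^0.5
Age ratio = 50 / 28 = 1.78571
sqrt(age_ratio) = 1.33631
SI = 20.0 * 1.33631 = 26.7 m

26.7


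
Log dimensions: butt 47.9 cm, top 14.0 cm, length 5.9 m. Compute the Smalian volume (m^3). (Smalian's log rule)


Smalian: V = (A1 + A2)/2 * L,  A = pi*(D/200)^2
A1 = pi*(47.9/200)^2 = 0.180203 m^2
A2 = pi*(14.0/200)^2 = 0.015394 m^2
V = (0.180203+0.015394)/2*5.9 = 0.577 m^3

0.577


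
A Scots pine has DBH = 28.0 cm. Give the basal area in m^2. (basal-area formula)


Formula: BA = pi * (DBH/2)^2 / 10000  (cm^2 to m^2)
Radius = DBH/2 = 28.0/2 = 14.0 cm
BA = pi * 14.0^2 / 10000
   = 615.7522 cm^2 / 10000
   = 0.0616 m^2

0.0616


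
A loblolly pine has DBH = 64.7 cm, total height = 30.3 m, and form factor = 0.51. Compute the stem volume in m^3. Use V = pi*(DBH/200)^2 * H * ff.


Formula: V = pi * (DBH/200)^2 * H * ff
Radius = DBH/200 = 64.7/200 = 0.3235 m
Radius^2 = 0.3235^2 = 0.10465225 m^2
V = pi * 0.10465225 * 30.3 * 0.51
V = 5.081 m^3

5.081


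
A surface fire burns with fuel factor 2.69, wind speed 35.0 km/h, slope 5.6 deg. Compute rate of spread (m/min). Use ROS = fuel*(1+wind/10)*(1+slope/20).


Formula: ROS = fuel * (1 + wind/10) * (1 + slope/20)
Wind factor = 1 + 35.0/10 = 4.5
Slope factor = 1 + 5.6/20 = 1.28
ROS = 2.69 * 4.5 * 1.28 = 15.49 m/min

15.49


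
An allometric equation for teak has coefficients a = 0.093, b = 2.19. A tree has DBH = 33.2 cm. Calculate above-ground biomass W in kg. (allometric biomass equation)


Formula: W = a * DBH^b  (allometric power law)
DBH^b = 33.2^2.19 = 2144.3339
W = 0.093 * 2144.3339 = 199.4 kg

199.4


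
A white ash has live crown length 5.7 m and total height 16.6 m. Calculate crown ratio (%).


Formula: Crown Ratio = (Crown Length / Total Height) * 100
CR = (5.7 m / 16.6 m) * 100
CR = 0.3434 * 100 = 34.3%

34.3


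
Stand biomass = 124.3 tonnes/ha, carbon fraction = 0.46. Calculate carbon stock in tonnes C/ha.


Formula: Carbon Stock = Biomass * Carbon Fraction
C = 124.3 t/ha * 0.46
C = 57.2 t C/ha

57.2


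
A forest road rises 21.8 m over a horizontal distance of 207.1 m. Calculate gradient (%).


Formula: Gradient = rise / run * 100
Gradient = 21.8 / 207.1 * 100 = 10.5%

10.5


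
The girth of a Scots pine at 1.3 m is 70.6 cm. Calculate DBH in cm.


Formula: DBH = C / pi
DBH = 70.6 / pi
pi = 3.14159...
DBH = 22.5 cm

22.5


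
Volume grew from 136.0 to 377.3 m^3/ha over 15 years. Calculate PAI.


Formula: PAI = (V_T2 - V_T1) / (T2 - T1)
Volume increment = 377.3 - 136.0 = 241.3 m^3/ha
PAI = 241.3 / 15 = 16.09 m^3/ha/year

16.09


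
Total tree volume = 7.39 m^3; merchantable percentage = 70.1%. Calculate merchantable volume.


Formula: MV = V_total * (merchantable_pct / 100)
Merchantable fraction = 70.1% / 100 = 0.701
MV = 7.39 m^3 * 0.701 = 5.18 m^3

5.18


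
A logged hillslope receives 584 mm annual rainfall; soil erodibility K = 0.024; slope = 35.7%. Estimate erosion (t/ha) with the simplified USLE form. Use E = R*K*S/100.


Formula: E = R * K * S / 100  (simplified USLE)
R * K = 584 * 0.024 = 14.016
E = 14.016 * 35.7 / 100 = 5.0 t/ha

5.0


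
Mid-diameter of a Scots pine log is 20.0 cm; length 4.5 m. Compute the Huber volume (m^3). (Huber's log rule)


Huber: V = Am * L,  Am = pi*(Dm/200)^2
Am = pi*(20.0/200)^2 = 0.031416 m^2
V = 0.031416*4.5 = 0.1414 m^3

0.1414


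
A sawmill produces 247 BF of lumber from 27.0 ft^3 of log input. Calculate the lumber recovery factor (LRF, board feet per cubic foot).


Formula: LRF = Lumber Output (BF) / Log Input (ft^3)
LRF = 247 BF / 27.0 ft^3
LRF = 9.15 BF/ft^3

9.15


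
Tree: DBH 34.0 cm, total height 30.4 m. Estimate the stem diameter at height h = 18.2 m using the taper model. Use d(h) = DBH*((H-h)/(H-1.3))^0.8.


Taper: d(h) = DBH * ((H - h) / (H - 1.3))^0.8
Numerator = H - h = 30.4 - 18.2 = 12.2 m
Denominator = H - 1.3 = 30.4 - 1.3 = 29.1 m
Ratio = 12.2 / 29.1 = 0.41924
d = 34.0 * 0.41924^0.8 = 17.0 cm

17.0


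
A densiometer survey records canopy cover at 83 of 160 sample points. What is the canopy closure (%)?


Formula: Canopy closure = covered points / total points * 100
Closure = 83 / 160 * 100
Closure = 0.5188 * 100 = 51.9%

51.9


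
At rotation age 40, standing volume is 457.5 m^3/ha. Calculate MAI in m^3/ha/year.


Formula: MAI = Total Volume / Stand Age
MAI = 457.5 m^3/ha / 40 years
MAI = 11.44 m^3/ha/year

11.44


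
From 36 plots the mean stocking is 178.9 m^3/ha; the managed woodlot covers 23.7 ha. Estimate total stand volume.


Formula: Total Volume = Mean Volume per ha * Total Area
Total Volume = 178.9 m^3/ha * 23.7 ha
Total Volume = 4240 m^3

4240


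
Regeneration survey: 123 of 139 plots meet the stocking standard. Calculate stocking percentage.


Formula: Stocking % = stocked plots / total plots * 100
Stocking = 123 / 139 * 100
Stocking = 0.8849 * 100 = 88.5%

88.5


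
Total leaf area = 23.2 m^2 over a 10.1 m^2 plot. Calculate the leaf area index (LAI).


Formula: LAI = total leaf area / ground area  (dimensionless)
LAI = 23.2 m^2 / 10.1 m^2
LAI = 2.3

2.3


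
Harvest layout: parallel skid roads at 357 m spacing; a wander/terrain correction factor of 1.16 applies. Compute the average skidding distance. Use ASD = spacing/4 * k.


Formula: ASD = (spacing / 4) * correction
Uncorrected distance = spacing / 4 = 357 / 4 = 89.25 m
ASD = 89.25 * 1.16 = 104 m

104


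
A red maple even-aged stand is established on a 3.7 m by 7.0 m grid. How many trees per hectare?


Formula: TPH = 10000 m^2/ha / (spacing_x * spacing_y)
Area per tree = 3.7 m * 7.0 m = 25.9 m^2
TPH = 10000 / 25.9 = 386 trees/ha

386


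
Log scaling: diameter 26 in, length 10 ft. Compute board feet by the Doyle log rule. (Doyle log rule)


Doyle: BF = (D - 4)^2 * L / 16
Adjusted diameter = 26 - 4 = 22 in
(D-4)^2 = 22^2 = 484
BF = 484 * 10 / 16 = 303 BF

303


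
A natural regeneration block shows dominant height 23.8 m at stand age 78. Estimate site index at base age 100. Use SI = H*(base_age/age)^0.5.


Formula: SI = H_dom * (base_age / age)^0.5
Age ratio = 100 / 78 = 1.28205
sqrt(age_ratio) = 1.13228
SI = 23.8 * 1.13228 = 26.9 m

26.9


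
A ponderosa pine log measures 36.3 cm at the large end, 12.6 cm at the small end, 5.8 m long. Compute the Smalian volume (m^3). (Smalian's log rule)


Smalian: V = (A1 + A2)/2 * L,  A = pi*(D/200)^2
A1 = pi*(36.3/200)^2 = 0.103491 m^2
A2 = pi*(12.6/200)^2 = 0.012469 m^2
V = (0.103491+0.012469)/2*5.8 = 0.3363 m^3

0.3363


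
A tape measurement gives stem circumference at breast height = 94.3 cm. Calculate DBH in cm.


Formula: DBH = C / pi
DBH = 94.3 / pi
pi = 3.14159...
DBH = 30.0 cm

30.0


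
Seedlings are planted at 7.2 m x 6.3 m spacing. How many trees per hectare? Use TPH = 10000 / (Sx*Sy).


Formula: TPH = 10000 m^2/ha / (spacing_x * spacing_y)
Area per tree = 7.2 m * 6.3 m = 45.36 m^2
TPH = 10000 / 45.36 = 220 trees/ha

220


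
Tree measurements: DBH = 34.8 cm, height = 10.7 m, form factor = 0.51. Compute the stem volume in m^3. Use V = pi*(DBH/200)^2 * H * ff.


Formula: V = pi * (DBH/200)^2 * H * ff
Radius = DBH/200 = 34.8/200 = 0.174 m
Radius^2 = 0.174^2 = 0.030276 m^2
V = pi * 0.030276 * 10.7 * 0.51
V = 0.519 m^3

0.519


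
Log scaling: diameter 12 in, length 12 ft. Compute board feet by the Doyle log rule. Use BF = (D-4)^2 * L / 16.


Doyle: BF = (D - 4)^2 * L / 16
Adjusted diameter = 12 - 4 = 8 in
(D-4)^2 = 8^2 = 64
BF = 64 * 12 / 16 = 48 BF

48


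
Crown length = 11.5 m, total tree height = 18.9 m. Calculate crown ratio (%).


Formula: Crown Ratio = (Crown Length / Total Height) * 100
CR = (11.5 m / 18.9 m) * 100
CR = 0.6085 * 100 = 60.8%

60.8


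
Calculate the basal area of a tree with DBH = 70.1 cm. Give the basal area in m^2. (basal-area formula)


Formula: BA = pi * (DBH/2)^2 / 10000  (cm^2 to m^2)
Radius = DBH/2 = 70.1/2 = 35.05 cm
BA = pi * 35.05^2 / 10000
   = 3859.4544 cm^2 / 10000
   = 0.3859 m^2

0.3859


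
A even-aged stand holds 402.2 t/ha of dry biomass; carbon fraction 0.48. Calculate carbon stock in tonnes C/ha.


Formula: Carbon Stock = Biomass * Carbon Fraction
C = 402.2 t/ha * 0.48
C = 193.1 t C/ha

193.1


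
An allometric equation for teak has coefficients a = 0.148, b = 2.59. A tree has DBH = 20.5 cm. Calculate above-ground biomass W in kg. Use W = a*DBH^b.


Formula: W = a * DBH^b  (allometric power law)
DBH^b = 20.5^2.59 = 2497.1378
W = 0.148 * 2497.1378 = 369.6 kg

369.6


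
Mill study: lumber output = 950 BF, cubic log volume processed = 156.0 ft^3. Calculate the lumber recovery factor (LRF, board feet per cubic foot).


Formula: LRF = Lumber Output (BF) / Log Input (ft^3)
LRF = 950 BF / 156.0 ft^3
LRF = 6.09 BF/ft^3

6.09


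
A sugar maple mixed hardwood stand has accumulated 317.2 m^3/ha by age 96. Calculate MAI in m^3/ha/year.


Formula: MAI = Total Volume / Stand Age
MAI = 317.2 m^3/ha / 96 years
MAI = 3.3 m^3/ha/year

3.3


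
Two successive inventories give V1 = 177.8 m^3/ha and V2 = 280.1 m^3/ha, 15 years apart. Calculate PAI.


Formula: PAI = (V_T2 - V_T1) / (T2 - T1)
Volume increment = 280.1 - 177.8 = 102.3 m^3/ha
PAI = 102.3 / 15 = 6.82 m^3/ha/year

6.82


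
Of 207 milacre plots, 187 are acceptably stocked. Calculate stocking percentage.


Formula: Stocking % = stocked plots / total plots * 100
Stocking = 187 / 207 * 100
Stocking = 0.9034 * 100 = 90.3%

90.3


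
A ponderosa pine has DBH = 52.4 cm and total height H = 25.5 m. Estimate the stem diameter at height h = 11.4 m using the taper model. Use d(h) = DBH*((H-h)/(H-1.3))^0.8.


Taper: d(h) = DBH * ((H - h) / (H - 1.3))^0.8
Numerator = H - h = 25.5 - 11.4 = 14.1 m
Denominator = H - 1.3 = 25.5 - 1.3 = 24.2 m
Ratio = 14.1 / 24.2 = 0.58264
d = 52.4 * 0.58264^0.8 = 34.0 cm

34.0


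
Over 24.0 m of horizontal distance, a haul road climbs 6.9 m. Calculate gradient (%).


Formula: Gradient = rise / run * 100
Gradient = 6.9 / 24.0 * 100 = 28.8%

28.8


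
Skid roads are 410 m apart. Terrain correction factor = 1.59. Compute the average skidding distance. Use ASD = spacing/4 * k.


Formula: ASD = (spacing / 4) * correction
Uncorrected distance = spacing / 4 = 410 / 4 = 102.5 m
ASD = 102.5 * 1.59 = 163 m

163


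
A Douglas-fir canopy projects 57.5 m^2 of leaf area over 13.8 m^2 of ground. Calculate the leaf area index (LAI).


Formula: LAI = total leaf area / ground area  (dimensionless)
LAI = 57.5 m^2 / 13.8 m^2
LAI = 4.17

4.17


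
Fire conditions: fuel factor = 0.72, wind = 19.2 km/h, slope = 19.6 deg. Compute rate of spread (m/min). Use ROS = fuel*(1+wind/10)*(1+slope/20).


Formula: ROS = fuel * (1 + wind/10) * (1 + slope/20)
Wind factor = 1 + 19.2/10 = 2.92
Slope factor = 1 + 19.6/20 = 1.98
ROS = 0.72 * 2.92 * 1.98 = 4.16 m/min

4.16


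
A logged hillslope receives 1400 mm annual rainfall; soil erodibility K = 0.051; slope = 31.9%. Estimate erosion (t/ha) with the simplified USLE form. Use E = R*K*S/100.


Formula: E = R * K * S / 100  (simplified USLE)
R * K = 1400 * 0.051 = 71.4
E = 71.4 * 31.9 / 100 = 22.78 t/ha

22.78


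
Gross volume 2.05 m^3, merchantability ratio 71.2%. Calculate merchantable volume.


Formula: MV = V_total * (merchantable_pct / 100)
Merchantable fraction = 71.2% / 100 = 0.712
MV = 2.05 m^3 * 0.712 = 1.46 m^3

1.46


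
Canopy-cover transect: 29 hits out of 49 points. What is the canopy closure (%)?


Formula: Canopy closure = covered points / total points * 100
Closure = 29 / 49 * 100
Closure = 0.5918 * 100 = 59.2%

59.2


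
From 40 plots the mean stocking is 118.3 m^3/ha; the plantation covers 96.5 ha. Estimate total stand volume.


Formula: Total Volume = Mean Volume per ha * Total Area
Total Volume = 118.3 m^3/ha * 96.5 ha
Total Volume = 11416 m^3

11416


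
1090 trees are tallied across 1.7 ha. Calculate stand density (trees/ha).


Formula: Stand Density = N_trees / Area_ha
Density = 1090 trees / 1.7 ha
Density = 641 trees/ha

641


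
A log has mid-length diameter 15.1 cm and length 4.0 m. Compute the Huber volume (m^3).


Huber: V = Am * L,  Am = pi*(Dm/200)^2
Am = pi*(15.1/200)^2 = 0.017908 m^2
V = 0.017908*4.0 = 0.0716 m^3

0.0716


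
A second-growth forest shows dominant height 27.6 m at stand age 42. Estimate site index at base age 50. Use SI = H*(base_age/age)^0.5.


Formula: SI = H_dom * (base_age / age)^0.5
Age ratio = 50 / 42 = 1.19048
sqrt(age_ratio) = 1.09109
SI = 27.6 * 1.09109 = 30.1 m

30.1


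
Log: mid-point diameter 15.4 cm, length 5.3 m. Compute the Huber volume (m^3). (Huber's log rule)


Huber: V = Am * L,  Am = pi*(Dm/200)^2
Am = pi*(15.4/200)^2 = 0.018627 m^2
V = 0.018627*5.3 = 0.0987 m^3

0.0987


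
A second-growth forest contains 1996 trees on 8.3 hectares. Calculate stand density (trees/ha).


Formula: Stand Density = N_trees / Area_ha
Density = 1996 trees / 8.3 ha
Density = 240 trees/ha

240


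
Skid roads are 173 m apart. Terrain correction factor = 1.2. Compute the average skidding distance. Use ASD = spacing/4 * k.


Formula: ASD = (spacing / 4) * correction
Uncorrected distance = spacing / 4 = 173 / 4 = 43.25 m
ASD = 43.25 * 1.2 = 52 m

52


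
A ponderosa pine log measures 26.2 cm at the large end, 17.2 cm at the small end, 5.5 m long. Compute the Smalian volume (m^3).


Smalian: V = (A1 + A2)/2 * L,  A = pi*(D/200)^2
A1 = pi*(26.2/200)^2 = 0.053913 m^2
A2 = pi*(17.2/200)^2 = 0.023235 m^2
V = (0.053913+0.023235)/2*5.5 = 0.2122 m^3

0.2122


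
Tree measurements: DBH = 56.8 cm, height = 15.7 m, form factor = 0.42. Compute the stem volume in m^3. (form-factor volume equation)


Formula: V = pi * (DBH/200)^2 * H * ff
Radius = DBH/200 = 56.8/200 = 0.284 m
Radius^2 = 0.284^2 = 0.080656 m^2
V = pi * 0.080656 * 15.7 * 0.42
V = 1.671 m^3

1.671


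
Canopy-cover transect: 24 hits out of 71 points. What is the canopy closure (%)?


Formula: Canopy closure = covered points / total points * 100
Closure = 24 / 71 * 100
Closure = 0.338 * 100 = 33.8%

33.8


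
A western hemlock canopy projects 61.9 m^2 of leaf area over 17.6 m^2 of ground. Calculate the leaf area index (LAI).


Formula: LAI = total leaf area / ground area  (dimensionless)
LAI = 61.9 m^2 / 17.6 m^2
LAI = 3.52

3.52


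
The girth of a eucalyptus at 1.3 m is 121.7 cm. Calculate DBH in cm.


Formula: DBH = C / pi
DBH = 121.7 / pi
pi = 3.14159...
DBH = 38.7 cm

38.7


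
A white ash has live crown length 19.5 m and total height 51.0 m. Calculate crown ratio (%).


Formula: Crown Ratio = (Crown Length / Total Height) * 100
CR = (19.5 m / 51.0 m) * 100
CR = 0.3824 * 100 = 38.2%

38.2


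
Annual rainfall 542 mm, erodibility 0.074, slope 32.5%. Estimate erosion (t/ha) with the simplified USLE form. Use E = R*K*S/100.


Formula: E = R * K * S / 100  (simplified USLE)
R * K = 542 * 0.074 = 40.108
E = 40.108 * 32.5 / 100 = 13.04 t/ha

13.04


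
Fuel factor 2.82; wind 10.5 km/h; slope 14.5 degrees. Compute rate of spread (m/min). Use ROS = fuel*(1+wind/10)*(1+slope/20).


Formula: ROS = fuel * (1 + wind/10) * (1 + slope/20)
Wind factor = 1 + 10.5/10 = 2.05
Slope factor = 1 + 14.5/20 = 1.725
ROS = 2.82 * 2.05 * 1.725 = 9.97 m/min

9.97


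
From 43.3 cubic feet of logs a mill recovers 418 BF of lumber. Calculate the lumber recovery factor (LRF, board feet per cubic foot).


Formula: LRF = Lumber Output (BF) / Log Input (ft^3)
LRF = 418 BF / 43.3 ft^3
LRF = 9.65 BF/ft^3

9.65


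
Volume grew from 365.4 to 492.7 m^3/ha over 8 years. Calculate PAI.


Formula: PAI = (V_T2 - V_T1) / (T2 - T1)
Volume increment = 492.7 - 365.4 = 127.3 m^3/ha
PAI = 127.3 / 8 = 15.91 m^3/ha/year

15.91


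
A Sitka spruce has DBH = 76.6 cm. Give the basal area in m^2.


Formula: BA = pi * (DBH/2)^2 / 10000  (cm^2 to m^2)
Radius = DBH/2 = 76.6/2 = 38.3 cm
BA = pi * 38.3^2 / 10000
   = 4608.3708 cm^2 / 10000
   = 0.4608 m^2

0.4608


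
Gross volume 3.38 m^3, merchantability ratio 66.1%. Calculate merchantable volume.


Formula: MV = V_total * (merchantable_pct / 100)
Merchantable fraction = 66.1% / 100 = 0.661
MV = 3.38 m^3 * 0.661 = 2.234 m^3

2.234


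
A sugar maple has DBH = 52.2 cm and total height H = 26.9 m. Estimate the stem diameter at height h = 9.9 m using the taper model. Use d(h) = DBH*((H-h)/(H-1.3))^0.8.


Taper: d(h) = DBH * ((H - h) / (H - 1.3))^0.8
Numerator = H - h = 26.9 - 9.9 = 17.0 m
Denominator = H - 1.3 = 26.9 - 1.3 = 25.6 m
Ratio = 17.0 / 25.6 = 0.66406
d = 52.2 * 0.66406^0.8 = 37.6 cm

37.6


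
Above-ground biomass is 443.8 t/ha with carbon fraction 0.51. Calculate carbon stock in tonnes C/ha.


Formula: Carbon Stock = Biomass * Carbon Fraction
C = 443.8 t/ha * 0.51
C = 226.3 t C/ha

226.3


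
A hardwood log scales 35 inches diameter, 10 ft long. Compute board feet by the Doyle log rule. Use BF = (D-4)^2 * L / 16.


Doyle: BF = (D - 4)^2 * L / 16
Adjusted diameter = 35 - 4 = 31 in
(D-4)^2 = 31^2 = 961
BF = 961 * 10 / 16 = 601 BF

601


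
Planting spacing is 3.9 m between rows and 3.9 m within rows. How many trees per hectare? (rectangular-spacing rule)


Formula: TPH = 10000 m^2/ha / (spacing_x * spacing_y)
Area per tree = 3.9 m * 3.9 m = 15.21 m^2
TPH = 10000 / 15.21 = 657 trees/ha

657


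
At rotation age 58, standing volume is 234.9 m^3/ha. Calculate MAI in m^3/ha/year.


Formula: MAI = Total Volume / Stand Age
MAI = 234.9 m^3/ha / 58 years
MAI = 4.05 m^3/ha/year

4.05


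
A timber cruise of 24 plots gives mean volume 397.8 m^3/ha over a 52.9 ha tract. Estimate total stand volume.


Formula: Total Volume = Mean Volume per ha * Total Area
Total Volume = 397.8 m^3/ha * 52.9 ha
Total Volume = 21044 m^3

21044


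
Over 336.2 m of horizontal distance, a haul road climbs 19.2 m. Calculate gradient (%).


Formula: Gradient = rise / run * 100
Gradient = 19.2 / 336.2 * 100 = 5.7%

5.7


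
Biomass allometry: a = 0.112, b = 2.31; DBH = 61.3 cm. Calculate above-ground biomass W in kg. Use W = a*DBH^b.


Formula: W = a * DBH^b  (allometric power law)
DBH^b = 61.3^2.31 = 13459.6478
W = 0.112 * 13459.6478 = 1507.5 kg

1507.5


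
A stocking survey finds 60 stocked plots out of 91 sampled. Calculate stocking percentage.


Formula: Stocking % = stocked plots / total plots * 100
Stocking = 60 / 91 * 100
Stocking = 0.6593 * 100 = 65.9%

65.9


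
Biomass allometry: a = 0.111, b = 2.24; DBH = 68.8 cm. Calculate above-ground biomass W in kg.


Formula: W = a * DBH^b  (allometric power law)
DBH^b = 68.8^2.24 = 13067.6683
W = 0.111 * 13067.6683 = 1450.5 kg

1450.5


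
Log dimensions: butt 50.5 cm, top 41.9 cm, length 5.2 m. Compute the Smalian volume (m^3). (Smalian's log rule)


Smalian: V = (A1 + A2)/2 * L,  A = pi*(D/200)^2
A1 = pi*(50.5/200)^2 = 0.200296 m^2
A2 = pi*(41.9/200)^2 = 0.137885 m^2
V = (0.200296+0.137885)/2*5.2 = 0.8793 m^3

0.8793


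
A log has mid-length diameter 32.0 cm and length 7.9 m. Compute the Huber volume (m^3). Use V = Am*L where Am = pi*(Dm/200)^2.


Huber: V = Am * L,  Am = pi*(Dm/200)^2
Am = pi*(32.0/200)^2 = 0.080425 m^2
V = 0.080425*7.9 = 0.6354 m^3

0.6354


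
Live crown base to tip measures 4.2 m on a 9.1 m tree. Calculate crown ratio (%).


Formula: Crown Ratio = (Crown Length / Total Height) * 100
CR = (4.2 m / 9.1 m) * 100
CR = 0.4615 * 100 = 46.2%

46.2


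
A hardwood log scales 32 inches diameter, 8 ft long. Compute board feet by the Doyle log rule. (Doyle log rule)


Doyle: BF = (D - 4)^2 * L / 16
Adjusted diameter = 32 - 4 = 28 in
(D-4)^2 = 28^2 = 784
BF = 784 * 8 / 16 = 392 BF

392


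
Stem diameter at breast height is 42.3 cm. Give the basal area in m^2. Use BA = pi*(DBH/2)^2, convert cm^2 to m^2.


Formula: BA = pi * (DBH/2)^2 / 10000  (cm^2 to m^2)
Radius = DBH/2 = 42.3/2 = 21.15 cm
BA = pi * 21.15^2 / 10000
   = 1405.3051 cm^2 / 10000
   = 0.1405 m^2

0.1405


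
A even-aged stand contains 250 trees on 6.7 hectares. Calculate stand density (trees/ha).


Formula: Stand Density = N_trees / Area_ha
Density = 250 trees / 6.7 ha
Density = 37 trees/ha

37


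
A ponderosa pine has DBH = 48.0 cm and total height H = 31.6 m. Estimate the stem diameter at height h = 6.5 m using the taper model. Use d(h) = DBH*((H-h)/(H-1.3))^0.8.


Taper: d(h) = DBH * ((H - h) / (H - 1.3))^0.8
Numerator = H - h = 31.6 - 6.5 = 25.1 m
Denominator = H - 1.3 = 31.6 - 1.3 = 30.3 m
Ratio = 25.1 / 30.3 = 0.82838
d = 48.0 * 0.82838^0.8 = 41.3 cm

41.3


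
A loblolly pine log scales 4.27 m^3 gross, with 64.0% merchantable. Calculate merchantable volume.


Formula: MV = V_total * (merchantable_pct / 100)
Merchantable fraction = 64.0% / 100 = 0.64
MV = 4.27 m^3 * 0.64 = 2.733 m^3

2.733


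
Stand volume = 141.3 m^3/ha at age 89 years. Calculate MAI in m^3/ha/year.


Formula: MAI = Total Volume / Stand Age
MAI = 141.3 m^3/ha / 89 years
MAI = 1.59 m^3/ha/year

1.59


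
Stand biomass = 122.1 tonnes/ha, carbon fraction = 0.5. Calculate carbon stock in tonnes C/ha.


Formula: Carbon Stock = Biomass * Carbon Fraction
C = 122.1 t/ha * 0.5
C = 61.1 t C/ha

61.1


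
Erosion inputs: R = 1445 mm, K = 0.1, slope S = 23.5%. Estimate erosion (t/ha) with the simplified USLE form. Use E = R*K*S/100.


Formula: E = R * K * S / 100  (simplified USLE)
R * K = 1445 * 0.1 = 144.5
E = 144.5 * 23.5 / 100 = 33.96 t/ha

33.96


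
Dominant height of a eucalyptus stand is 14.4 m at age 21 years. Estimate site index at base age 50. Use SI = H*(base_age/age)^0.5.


Formula: SI = H_dom * (base_age / age)^0.5
Age ratio = 50 / 21 = 2.38095
sqrt(age_ratio) = 1.54303
SI = 14.4 * 1.54303 = 22.2 m

22.2
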